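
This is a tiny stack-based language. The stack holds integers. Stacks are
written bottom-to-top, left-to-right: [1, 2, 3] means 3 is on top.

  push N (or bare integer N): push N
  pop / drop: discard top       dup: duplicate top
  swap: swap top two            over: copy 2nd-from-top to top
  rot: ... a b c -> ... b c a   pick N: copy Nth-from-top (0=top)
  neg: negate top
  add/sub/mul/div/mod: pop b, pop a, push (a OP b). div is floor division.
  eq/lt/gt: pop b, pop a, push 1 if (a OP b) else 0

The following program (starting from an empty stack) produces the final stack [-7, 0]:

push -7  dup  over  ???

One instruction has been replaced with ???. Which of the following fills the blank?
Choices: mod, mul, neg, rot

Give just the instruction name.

Answer: mod

Derivation:
Stack before ???: [-7, -7, -7]
Stack after ???:  [-7, 0]
Checking each choice:
  mod: MATCH
  mul: produces [-7, 49]
  neg: produces [-7, -7, 7]
  rot: produces [-7, -7, -7]


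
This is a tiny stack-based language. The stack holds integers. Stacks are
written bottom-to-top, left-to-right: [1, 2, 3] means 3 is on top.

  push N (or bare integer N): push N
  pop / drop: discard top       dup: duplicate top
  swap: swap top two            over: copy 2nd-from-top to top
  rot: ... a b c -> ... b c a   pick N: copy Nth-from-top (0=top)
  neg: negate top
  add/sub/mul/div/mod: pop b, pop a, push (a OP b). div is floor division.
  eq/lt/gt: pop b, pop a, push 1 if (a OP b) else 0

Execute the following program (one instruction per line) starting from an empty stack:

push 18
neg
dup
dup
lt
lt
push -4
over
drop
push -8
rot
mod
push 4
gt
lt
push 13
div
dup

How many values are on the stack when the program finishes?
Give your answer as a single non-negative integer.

After 'push 18': stack = [18] (depth 1)
After 'neg': stack = [-18] (depth 1)
After 'dup': stack = [-18, -18] (depth 2)
After 'dup': stack = [-18, -18, -18] (depth 3)
After 'lt': stack = [-18, 0] (depth 2)
After 'lt': stack = [1] (depth 1)
After 'push -4': stack = [1, -4] (depth 2)
After 'over': stack = [1, -4, 1] (depth 3)
After 'drop': stack = [1, -4] (depth 2)
After 'push -8': stack = [1, -4, -8] (depth 3)
After 'rot': stack = [-4, -8, 1] (depth 3)
After 'mod': stack = [-4, 0] (depth 2)
After 'push 4': stack = [-4, 0, 4] (depth 3)
After 'gt': stack = [-4, 0] (depth 2)
After 'lt': stack = [1] (depth 1)
After 'push 13': stack = [1, 13] (depth 2)
After 'div': stack = [0] (depth 1)
After 'dup': stack = [0, 0] (depth 2)

Answer: 2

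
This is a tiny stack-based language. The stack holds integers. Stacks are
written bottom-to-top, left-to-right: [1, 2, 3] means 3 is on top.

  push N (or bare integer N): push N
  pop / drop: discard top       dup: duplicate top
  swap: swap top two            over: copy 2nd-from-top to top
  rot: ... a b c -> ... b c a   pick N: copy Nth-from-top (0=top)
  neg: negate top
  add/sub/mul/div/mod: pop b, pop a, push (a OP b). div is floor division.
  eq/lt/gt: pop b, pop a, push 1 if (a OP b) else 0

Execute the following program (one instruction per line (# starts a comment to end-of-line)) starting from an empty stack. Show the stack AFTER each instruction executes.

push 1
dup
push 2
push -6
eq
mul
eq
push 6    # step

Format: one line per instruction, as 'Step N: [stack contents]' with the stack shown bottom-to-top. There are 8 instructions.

Step 1: [1]
Step 2: [1, 1]
Step 3: [1, 1, 2]
Step 4: [1, 1, 2, -6]
Step 5: [1, 1, 0]
Step 6: [1, 0]
Step 7: [0]
Step 8: [0, 6]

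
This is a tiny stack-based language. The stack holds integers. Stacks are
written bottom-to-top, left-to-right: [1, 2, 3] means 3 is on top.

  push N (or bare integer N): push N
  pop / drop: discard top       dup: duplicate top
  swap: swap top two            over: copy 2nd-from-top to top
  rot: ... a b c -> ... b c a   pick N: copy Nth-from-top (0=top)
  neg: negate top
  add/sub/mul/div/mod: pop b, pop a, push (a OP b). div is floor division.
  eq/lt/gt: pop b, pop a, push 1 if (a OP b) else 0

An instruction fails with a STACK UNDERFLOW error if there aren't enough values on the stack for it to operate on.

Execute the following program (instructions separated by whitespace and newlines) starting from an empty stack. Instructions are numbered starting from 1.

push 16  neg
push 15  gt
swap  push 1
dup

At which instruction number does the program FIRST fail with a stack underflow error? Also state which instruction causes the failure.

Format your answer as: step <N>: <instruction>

Step 1 ('push 16'): stack = [16], depth = 1
Step 2 ('neg'): stack = [-16], depth = 1
Step 3 ('push 15'): stack = [-16, 15], depth = 2
Step 4 ('gt'): stack = [0], depth = 1
Step 5 ('swap'): needs 2 value(s) but depth is 1 — STACK UNDERFLOW

Answer: step 5: swap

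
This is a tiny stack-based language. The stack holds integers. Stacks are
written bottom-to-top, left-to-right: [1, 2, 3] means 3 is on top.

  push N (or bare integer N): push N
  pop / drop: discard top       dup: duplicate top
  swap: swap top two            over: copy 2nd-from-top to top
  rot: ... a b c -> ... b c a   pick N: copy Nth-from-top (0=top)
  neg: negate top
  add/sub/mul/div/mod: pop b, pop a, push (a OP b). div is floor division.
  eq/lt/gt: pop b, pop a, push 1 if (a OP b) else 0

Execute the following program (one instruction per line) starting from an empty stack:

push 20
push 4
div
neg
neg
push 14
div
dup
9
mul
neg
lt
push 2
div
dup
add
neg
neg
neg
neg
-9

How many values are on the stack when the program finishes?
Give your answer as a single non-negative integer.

After 'push 20': stack = [20] (depth 1)
After 'push 4': stack = [20, 4] (depth 2)
After 'div': stack = [5] (depth 1)
After 'neg': stack = [-5] (depth 1)
After 'neg': stack = [5] (depth 1)
After 'push 14': stack = [5, 14] (depth 2)
After 'div': stack = [0] (depth 1)
After 'dup': stack = [0, 0] (depth 2)
After 'push 9': stack = [0, 0, 9] (depth 3)
After 'mul': stack = [0, 0] (depth 2)
  ...
After 'lt': stack = [0] (depth 1)
After 'push 2': stack = [0, 2] (depth 2)
After 'div': stack = [0] (depth 1)
After 'dup': stack = [0, 0] (depth 2)
After 'add': stack = [0] (depth 1)
After 'neg': stack = [0] (depth 1)
After 'neg': stack = [0] (depth 1)
After 'neg': stack = [0] (depth 1)
After 'neg': stack = [0] (depth 1)
After 'push -9': stack = [0, -9] (depth 2)

Answer: 2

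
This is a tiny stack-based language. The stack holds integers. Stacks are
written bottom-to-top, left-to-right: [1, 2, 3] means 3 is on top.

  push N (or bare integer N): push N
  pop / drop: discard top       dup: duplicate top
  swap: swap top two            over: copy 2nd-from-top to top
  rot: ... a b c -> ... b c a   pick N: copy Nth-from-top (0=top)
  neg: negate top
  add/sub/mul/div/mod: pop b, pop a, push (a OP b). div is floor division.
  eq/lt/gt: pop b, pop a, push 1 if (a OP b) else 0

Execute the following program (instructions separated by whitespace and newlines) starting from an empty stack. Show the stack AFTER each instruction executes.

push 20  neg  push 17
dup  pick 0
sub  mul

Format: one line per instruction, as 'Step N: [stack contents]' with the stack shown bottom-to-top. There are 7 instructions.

Step 1: [20]
Step 2: [-20]
Step 3: [-20, 17]
Step 4: [-20, 17, 17]
Step 5: [-20, 17, 17, 17]
Step 6: [-20, 17, 0]
Step 7: [-20, 0]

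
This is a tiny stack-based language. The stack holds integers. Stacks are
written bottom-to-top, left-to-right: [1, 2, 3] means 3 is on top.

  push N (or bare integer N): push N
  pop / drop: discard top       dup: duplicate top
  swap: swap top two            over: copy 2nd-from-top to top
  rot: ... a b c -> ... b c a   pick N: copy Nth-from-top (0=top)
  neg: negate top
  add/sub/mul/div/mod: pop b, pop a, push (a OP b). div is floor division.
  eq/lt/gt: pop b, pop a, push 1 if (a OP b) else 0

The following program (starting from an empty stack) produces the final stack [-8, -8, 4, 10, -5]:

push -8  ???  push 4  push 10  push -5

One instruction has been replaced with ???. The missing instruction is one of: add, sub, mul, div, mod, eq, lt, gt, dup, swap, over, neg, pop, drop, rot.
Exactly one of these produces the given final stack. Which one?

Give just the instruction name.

Stack before ???: [-8]
Stack after ???:  [-8, -8]
The instruction that transforms [-8] -> [-8, -8] is: dup

Answer: dup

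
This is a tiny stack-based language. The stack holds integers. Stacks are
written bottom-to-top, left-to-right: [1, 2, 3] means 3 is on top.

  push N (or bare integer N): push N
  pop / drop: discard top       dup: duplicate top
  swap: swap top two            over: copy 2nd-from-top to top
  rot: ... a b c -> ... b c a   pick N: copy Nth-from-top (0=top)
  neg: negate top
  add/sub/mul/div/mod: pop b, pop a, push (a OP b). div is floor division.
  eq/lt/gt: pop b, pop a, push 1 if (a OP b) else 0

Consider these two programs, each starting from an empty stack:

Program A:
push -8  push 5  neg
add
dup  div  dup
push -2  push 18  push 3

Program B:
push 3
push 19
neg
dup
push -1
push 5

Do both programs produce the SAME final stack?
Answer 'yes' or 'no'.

Answer: no

Derivation:
Program A trace:
  After 'push -8': [-8]
  After 'push 5': [-8, 5]
  After 'neg': [-8, -5]
  After 'add': [-13]
  After 'dup': [-13, -13]
  After 'div': [1]
  After 'dup': [1, 1]
  After 'push -2': [1, 1, -2]
  After 'push 18': [1, 1, -2, 18]
  After 'push 3': [1, 1, -2, 18, 3]
Program A final stack: [1, 1, -2, 18, 3]

Program B trace:
  After 'push 3': [3]
  After 'push 19': [3, 19]
  After 'neg': [3, -19]
  After 'dup': [3, -19, -19]
  After 'push -1': [3, -19, -19, -1]
  After 'push 5': [3, -19, -19, -1, 5]
Program B final stack: [3, -19, -19, -1, 5]
Same: no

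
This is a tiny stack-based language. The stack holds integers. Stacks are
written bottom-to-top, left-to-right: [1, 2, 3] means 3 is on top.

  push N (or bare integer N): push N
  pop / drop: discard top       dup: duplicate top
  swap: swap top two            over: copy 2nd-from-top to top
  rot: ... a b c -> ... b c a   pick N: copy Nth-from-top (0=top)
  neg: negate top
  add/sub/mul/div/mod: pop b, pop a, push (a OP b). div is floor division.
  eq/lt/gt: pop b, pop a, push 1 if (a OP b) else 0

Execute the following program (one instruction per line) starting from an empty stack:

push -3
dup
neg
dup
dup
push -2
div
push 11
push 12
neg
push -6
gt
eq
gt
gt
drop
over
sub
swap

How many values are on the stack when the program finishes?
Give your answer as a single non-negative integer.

After 'push -3': stack = [-3] (depth 1)
After 'dup': stack = [-3, -3] (depth 2)
After 'neg': stack = [-3, 3] (depth 2)
After 'dup': stack = [-3, 3, 3] (depth 3)
After 'dup': stack = [-3, 3, 3, 3] (depth 4)
After 'push -2': stack = [-3, 3, 3, 3, -2] (depth 5)
After 'div': stack = [-3, 3, 3, -2] (depth 4)
After 'push 11': stack = [-3, 3, 3, -2, 11] (depth 5)
After 'push 12': stack = [-3, 3, 3, -2, 11, 12] (depth 6)
After 'neg': stack = [-3, 3, 3, -2, 11, -12] (depth 6)
After 'push -6': stack = [-3, 3, 3, -2, 11, -12, -6] (depth 7)
After 'gt': stack = [-3, 3, 3, -2, 11, 0] (depth 6)
After 'eq': stack = [-3, 3, 3, -2, 0] (depth 5)
After 'gt': stack = [-3, 3, 3, 0] (depth 4)
After 'gt': stack = [-3, 3, 1] (depth 3)
After 'drop': stack = [-3, 3] (depth 2)
After 'over': stack = [-3, 3, -3] (depth 3)
After 'sub': stack = [-3, 6] (depth 2)
After 'swap': stack = [6, -3] (depth 2)

Answer: 2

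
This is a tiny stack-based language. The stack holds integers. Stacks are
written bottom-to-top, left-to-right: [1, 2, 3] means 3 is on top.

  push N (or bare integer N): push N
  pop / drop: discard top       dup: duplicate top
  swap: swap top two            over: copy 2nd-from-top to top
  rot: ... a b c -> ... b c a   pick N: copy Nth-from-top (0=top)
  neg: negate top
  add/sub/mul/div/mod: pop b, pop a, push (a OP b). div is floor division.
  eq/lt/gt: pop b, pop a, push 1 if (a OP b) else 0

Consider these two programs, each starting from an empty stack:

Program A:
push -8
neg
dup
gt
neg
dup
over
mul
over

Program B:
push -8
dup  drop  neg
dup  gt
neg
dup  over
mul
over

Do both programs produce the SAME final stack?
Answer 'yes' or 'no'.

Answer: yes

Derivation:
Program A trace:
  After 'push -8': [-8]
  After 'neg': [8]
  After 'dup': [8, 8]
  After 'gt': [0]
  After 'neg': [0]
  After 'dup': [0, 0]
  After 'over': [0, 0, 0]
  After 'mul': [0, 0]
  After 'over': [0, 0, 0]
Program A final stack: [0, 0, 0]

Program B trace:
  After 'push -8': [-8]
  After 'dup': [-8, -8]
  After 'drop': [-8]
  After 'neg': [8]
  After 'dup': [8, 8]
  After 'gt': [0]
  After 'neg': [0]
  After 'dup': [0, 0]
  After 'over': [0, 0, 0]
  After 'mul': [0, 0]
  After 'over': [0, 0, 0]
Program B final stack: [0, 0, 0]
Same: yes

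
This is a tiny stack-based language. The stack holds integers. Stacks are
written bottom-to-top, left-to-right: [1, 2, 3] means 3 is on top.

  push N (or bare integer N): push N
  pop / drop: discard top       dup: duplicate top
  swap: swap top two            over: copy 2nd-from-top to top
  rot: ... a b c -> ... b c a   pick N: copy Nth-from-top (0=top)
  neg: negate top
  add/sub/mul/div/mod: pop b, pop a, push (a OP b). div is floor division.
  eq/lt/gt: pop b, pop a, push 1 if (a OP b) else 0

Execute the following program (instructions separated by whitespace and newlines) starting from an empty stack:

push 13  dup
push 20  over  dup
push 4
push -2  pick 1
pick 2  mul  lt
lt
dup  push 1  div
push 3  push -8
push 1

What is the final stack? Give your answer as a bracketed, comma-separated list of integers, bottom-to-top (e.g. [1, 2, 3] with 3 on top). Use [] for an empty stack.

Answer: [13, 13, 20, 13, 13, 0, 0, 3, -8, 1]

Derivation:
After 'push 13': [13]
After 'dup': [13, 13]
After 'push 20': [13, 13, 20]
After 'over': [13, 13, 20, 13]
After 'dup': [13, 13, 20, 13, 13]
After 'push 4': [13, 13, 20, 13, 13, 4]
After 'push -2': [13, 13, 20, 13, 13, 4, -2]
After 'pick 1': [13, 13, 20, 13, 13, 4, -2, 4]
After 'pick 2': [13, 13, 20, 13, 13, 4, -2, 4, 4]
After 'mul': [13, 13, 20, 13, 13, 4, -2, 16]
After 'lt': [13, 13, 20, 13, 13, 4, 1]
After 'lt': [13, 13, 20, 13, 13, 0]
After 'dup': [13, 13, 20, 13, 13, 0, 0]
After 'push 1': [13, 13, 20, 13, 13, 0, 0, 1]
After 'div': [13, 13, 20, 13, 13, 0, 0]
After 'push 3': [13, 13, 20, 13, 13, 0, 0, 3]
After 'push -8': [13, 13, 20, 13, 13, 0, 0, 3, -8]
After 'push 1': [13, 13, 20, 13, 13, 0, 0, 3, -8, 1]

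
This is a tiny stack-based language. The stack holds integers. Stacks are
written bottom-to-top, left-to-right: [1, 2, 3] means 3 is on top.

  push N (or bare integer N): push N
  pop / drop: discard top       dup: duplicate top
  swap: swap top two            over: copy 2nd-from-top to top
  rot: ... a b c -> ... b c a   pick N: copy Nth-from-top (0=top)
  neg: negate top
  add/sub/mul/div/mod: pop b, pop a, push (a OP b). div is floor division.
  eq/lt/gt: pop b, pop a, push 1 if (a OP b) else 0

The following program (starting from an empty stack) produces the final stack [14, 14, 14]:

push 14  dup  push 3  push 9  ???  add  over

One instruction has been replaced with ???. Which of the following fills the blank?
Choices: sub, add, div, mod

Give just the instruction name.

Answer: div

Derivation:
Stack before ???: [14, 14, 3, 9]
Stack after ???:  [14, 14, 0]
Checking each choice:
  sub: produces [14, 8, 14]
  add: produces [14, 26, 14]
  div: MATCH
  mod: produces [14, 17, 14]


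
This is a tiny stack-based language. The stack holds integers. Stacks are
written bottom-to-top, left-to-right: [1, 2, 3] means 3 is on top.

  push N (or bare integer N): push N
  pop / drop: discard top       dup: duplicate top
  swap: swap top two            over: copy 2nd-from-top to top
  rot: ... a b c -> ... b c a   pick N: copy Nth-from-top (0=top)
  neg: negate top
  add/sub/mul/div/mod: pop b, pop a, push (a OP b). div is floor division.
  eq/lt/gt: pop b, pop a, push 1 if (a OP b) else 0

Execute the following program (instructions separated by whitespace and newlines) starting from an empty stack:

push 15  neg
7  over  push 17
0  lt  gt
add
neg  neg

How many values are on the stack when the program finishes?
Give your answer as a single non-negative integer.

After 'push 15': stack = [15] (depth 1)
After 'neg': stack = [-15] (depth 1)
After 'push 7': stack = [-15, 7] (depth 2)
After 'over': stack = [-15, 7, -15] (depth 3)
After 'push 17': stack = [-15, 7, -15, 17] (depth 4)
After 'push 0': stack = [-15, 7, -15, 17, 0] (depth 5)
After 'lt': stack = [-15, 7, -15, 0] (depth 4)
After 'gt': stack = [-15, 7, 0] (depth 3)
After 'add': stack = [-15, 7] (depth 2)
After 'neg': stack = [-15, -7] (depth 2)
After 'neg': stack = [-15, 7] (depth 2)

Answer: 2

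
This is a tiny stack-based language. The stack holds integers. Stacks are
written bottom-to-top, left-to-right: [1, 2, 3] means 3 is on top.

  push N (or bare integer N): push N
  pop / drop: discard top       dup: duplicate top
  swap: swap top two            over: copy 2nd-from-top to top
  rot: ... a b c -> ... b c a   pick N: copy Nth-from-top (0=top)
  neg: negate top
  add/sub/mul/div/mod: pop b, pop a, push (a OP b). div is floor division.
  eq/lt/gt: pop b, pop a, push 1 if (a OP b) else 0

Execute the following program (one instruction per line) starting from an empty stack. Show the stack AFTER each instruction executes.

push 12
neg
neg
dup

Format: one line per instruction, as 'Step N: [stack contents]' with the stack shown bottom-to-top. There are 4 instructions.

Step 1: [12]
Step 2: [-12]
Step 3: [12]
Step 4: [12, 12]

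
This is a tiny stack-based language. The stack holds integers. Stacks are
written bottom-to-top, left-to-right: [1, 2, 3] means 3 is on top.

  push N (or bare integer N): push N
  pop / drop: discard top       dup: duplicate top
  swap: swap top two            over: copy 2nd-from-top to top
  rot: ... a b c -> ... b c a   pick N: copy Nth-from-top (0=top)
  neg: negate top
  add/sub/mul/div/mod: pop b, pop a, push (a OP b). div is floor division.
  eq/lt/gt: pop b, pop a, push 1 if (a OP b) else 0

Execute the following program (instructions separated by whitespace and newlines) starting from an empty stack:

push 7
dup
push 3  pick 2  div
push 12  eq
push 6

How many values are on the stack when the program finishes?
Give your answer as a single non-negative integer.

Answer: 4

Derivation:
After 'push 7': stack = [7] (depth 1)
After 'dup': stack = [7, 7] (depth 2)
After 'push 3': stack = [7, 7, 3] (depth 3)
After 'pick 2': stack = [7, 7, 3, 7] (depth 4)
After 'div': stack = [7, 7, 0] (depth 3)
After 'push 12': stack = [7, 7, 0, 12] (depth 4)
After 'eq': stack = [7, 7, 0] (depth 3)
After 'push 6': stack = [7, 7, 0, 6] (depth 4)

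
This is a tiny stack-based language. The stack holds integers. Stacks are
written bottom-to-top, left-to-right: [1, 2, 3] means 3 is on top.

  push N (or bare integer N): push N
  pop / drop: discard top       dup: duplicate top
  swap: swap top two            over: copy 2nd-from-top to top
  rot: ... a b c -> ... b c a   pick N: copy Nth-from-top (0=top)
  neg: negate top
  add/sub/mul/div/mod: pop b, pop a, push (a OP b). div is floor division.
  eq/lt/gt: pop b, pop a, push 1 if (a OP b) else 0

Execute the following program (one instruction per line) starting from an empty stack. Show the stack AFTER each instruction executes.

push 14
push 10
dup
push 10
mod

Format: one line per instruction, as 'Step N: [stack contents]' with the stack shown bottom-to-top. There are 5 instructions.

Step 1: [14]
Step 2: [14, 10]
Step 3: [14, 10, 10]
Step 4: [14, 10, 10, 10]
Step 5: [14, 10, 0]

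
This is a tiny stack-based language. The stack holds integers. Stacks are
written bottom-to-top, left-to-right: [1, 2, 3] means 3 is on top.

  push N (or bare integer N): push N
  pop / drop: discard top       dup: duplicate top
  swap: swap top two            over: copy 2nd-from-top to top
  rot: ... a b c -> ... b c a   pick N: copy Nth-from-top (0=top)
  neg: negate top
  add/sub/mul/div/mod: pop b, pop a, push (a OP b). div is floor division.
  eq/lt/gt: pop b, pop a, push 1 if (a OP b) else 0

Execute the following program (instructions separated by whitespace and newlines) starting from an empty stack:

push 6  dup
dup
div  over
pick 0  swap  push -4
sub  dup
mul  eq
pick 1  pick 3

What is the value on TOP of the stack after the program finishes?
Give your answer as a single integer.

After 'push 6': [6]
After 'dup': [6, 6]
After 'dup': [6, 6, 6]
After 'div': [6, 1]
After 'over': [6, 1, 6]
After 'pick 0': [6, 1, 6, 6]
After 'swap': [6, 1, 6, 6]
After 'push -4': [6, 1, 6, 6, -4]
After 'sub': [6, 1, 6, 10]
After 'dup': [6, 1, 6, 10, 10]
After 'mul': [6, 1, 6, 100]
After 'eq': [6, 1, 0]
After 'pick 1': [6, 1, 0, 1]
After 'pick 3': [6, 1, 0, 1, 6]

Answer: 6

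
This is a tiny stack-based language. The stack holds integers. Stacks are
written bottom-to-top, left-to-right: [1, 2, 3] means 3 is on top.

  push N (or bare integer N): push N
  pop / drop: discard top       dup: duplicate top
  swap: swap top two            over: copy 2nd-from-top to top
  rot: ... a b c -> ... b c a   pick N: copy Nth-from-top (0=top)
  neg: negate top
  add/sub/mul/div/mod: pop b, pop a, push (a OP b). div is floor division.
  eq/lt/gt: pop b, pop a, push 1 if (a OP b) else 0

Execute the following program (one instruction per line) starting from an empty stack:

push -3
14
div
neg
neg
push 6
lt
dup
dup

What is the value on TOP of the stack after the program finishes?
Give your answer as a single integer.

After 'push -3': [-3]
After 'push 14': [-3, 14]
After 'div': [-1]
After 'neg': [1]
After 'neg': [-1]
After 'push 6': [-1, 6]
After 'lt': [1]
After 'dup': [1, 1]
After 'dup': [1, 1, 1]

Answer: 1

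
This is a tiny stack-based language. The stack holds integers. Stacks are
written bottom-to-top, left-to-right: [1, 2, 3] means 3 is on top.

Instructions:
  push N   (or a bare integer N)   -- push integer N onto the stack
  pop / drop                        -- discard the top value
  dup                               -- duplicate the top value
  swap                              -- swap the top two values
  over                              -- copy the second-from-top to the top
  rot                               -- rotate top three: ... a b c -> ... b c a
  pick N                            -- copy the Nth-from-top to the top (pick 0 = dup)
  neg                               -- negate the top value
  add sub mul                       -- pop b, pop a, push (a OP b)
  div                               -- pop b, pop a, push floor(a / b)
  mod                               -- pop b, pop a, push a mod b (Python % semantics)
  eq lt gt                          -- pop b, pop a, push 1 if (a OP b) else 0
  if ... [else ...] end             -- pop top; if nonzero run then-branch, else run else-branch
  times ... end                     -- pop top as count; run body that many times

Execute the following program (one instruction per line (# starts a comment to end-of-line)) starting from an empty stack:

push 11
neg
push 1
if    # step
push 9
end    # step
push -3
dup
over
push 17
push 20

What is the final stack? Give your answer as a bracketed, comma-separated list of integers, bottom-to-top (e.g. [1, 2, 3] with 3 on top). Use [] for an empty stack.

After 'push 11': [11]
After 'neg': [-11]
After 'push 1': [-11, 1]
After 'if': [-11]
After 'push 9': [-11, 9]
After 'push -3': [-11, 9, -3]
After 'dup': [-11, 9, -3, -3]
After 'over': [-11, 9, -3, -3, -3]
After 'push 17': [-11, 9, -3, -3, -3, 17]
After 'push 20': [-11, 9, -3, -3, -3, 17, 20]

Answer: [-11, 9, -3, -3, -3, 17, 20]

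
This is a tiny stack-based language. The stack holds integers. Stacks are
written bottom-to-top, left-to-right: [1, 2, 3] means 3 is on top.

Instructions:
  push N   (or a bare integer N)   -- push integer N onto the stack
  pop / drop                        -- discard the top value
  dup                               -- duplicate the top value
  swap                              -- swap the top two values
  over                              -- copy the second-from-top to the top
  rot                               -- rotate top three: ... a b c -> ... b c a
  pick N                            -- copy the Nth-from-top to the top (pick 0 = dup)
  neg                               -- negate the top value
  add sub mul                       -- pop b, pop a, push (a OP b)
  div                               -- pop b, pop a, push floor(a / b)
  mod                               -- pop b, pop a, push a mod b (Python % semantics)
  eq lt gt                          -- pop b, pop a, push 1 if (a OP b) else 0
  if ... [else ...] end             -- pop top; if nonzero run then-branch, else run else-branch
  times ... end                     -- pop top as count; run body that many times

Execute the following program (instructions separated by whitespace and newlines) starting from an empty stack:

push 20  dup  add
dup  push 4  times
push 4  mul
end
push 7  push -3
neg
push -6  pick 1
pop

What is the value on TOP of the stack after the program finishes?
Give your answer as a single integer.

After 'push 20': [20]
After 'dup': [20, 20]
After 'add': [40]
After 'dup': [40, 40]
After 'push 4': [40, 40, 4]
After 'times': [40, 40]
After 'push 4': [40, 40, 4]
After 'mul': [40, 160]
After 'push 4': [40, 160, 4]
After 'mul': [40, 640]
After 'push 4': [40, 640, 4]
After 'mul': [40, 2560]
After 'push 4': [40, 2560, 4]
After 'mul': [40, 10240]
After 'push 7': [40, 10240, 7]
After 'push -3': [40, 10240, 7, -3]
After 'neg': [40, 10240, 7, 3]
After 'push -6': [40, 10240, 7, 3, -6]
After 'pick 1': [40, 10240, 7, 3, -6, 3]
After 'pop': [40, 10240, 7, 3, -6]

Answer: -6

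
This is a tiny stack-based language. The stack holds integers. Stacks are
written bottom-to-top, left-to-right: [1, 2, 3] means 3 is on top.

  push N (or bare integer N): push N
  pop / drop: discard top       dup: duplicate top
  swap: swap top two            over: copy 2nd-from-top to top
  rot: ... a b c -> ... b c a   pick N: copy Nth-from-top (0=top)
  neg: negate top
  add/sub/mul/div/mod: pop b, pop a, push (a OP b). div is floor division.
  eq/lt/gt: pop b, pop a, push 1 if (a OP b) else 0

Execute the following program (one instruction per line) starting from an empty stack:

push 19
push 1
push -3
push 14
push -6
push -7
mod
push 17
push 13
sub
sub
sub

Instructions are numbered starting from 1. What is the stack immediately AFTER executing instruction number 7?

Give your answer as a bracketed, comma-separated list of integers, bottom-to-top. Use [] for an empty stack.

Answer: [19, 1, -3, 14, -6]

Derivation:
Step 1 ('push 19'): [19]
Step 2 ('push 1'): [19, 1]
Step 3 ('push -3'): [19, 1, -3]
Step 4 ('push 14'): [19, 1, -3, 14]
Step 5 ('push -6'): [19, 1, -3, 14, -6]
Step 6 ('push -7'): [19, 1, -3, 14, -6, -7]
Step 7 ('mod'): [19, 1, -3, 14, -6]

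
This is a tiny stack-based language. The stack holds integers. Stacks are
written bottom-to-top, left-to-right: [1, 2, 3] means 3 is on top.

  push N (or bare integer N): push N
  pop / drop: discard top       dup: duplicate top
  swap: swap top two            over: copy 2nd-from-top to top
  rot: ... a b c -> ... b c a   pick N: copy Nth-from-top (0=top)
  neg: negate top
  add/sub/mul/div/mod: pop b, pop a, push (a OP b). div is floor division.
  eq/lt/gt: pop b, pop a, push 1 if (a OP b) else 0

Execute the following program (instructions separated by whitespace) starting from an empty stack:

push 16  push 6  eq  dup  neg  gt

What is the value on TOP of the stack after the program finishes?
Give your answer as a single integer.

Answer: 0

Derivation:
After 'push 16': [16]
After 'push 6': [16, 6]
After 'eq': [0]
After 'dup': [0, 0]
After 'neg': [0, 0]
After 'gt': [0]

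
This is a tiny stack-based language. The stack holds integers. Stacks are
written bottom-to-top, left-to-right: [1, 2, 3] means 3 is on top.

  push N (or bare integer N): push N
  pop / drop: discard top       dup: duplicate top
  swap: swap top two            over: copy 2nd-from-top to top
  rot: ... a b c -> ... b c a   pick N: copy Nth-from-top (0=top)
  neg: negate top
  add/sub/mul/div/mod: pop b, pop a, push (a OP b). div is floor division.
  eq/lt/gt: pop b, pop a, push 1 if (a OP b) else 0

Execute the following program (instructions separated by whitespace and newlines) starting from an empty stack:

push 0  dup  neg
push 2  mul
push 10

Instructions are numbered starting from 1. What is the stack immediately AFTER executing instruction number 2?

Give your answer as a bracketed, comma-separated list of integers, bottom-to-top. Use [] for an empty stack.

Step 1 ('push 0'): [0]
Step 2 ('dup'): [0, 0]

Answer: [0, 0]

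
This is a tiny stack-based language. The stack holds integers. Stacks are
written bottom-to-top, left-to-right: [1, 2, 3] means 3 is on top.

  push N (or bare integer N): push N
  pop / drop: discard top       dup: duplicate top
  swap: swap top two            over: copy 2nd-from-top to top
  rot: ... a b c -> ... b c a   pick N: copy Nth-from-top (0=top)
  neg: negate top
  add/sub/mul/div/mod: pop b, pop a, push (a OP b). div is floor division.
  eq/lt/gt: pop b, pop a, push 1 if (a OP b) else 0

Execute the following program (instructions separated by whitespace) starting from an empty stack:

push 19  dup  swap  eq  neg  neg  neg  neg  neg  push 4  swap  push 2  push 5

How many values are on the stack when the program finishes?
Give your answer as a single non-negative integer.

After 'push 19': stack = [19] (depth 1)
After 'dup': stack = [19, 19] (depth 2)
After 'swap': stack = [19, 19] (depth 2)
After 'eq': stack = [1] (depth 1)
After 'neg': stack = [-1] (depth 1)
After 'neg': stack = [1] (depth 1)
After 'neg': stack = [-1] (depth 1)
After 'neg': stack = [1] (depth 1)
After 'neg': stack = [-1] (depth 1)
After 'push 4': stack = [-1, 4] (depth 2)
After 'swap': stack = [4, -1] (depth 2)
After 'push 2': stack = [4, -1, 2] (depth 3)
After 'push 5': stack = [4, -1, 2, 5] (depth 4)

Answer: 4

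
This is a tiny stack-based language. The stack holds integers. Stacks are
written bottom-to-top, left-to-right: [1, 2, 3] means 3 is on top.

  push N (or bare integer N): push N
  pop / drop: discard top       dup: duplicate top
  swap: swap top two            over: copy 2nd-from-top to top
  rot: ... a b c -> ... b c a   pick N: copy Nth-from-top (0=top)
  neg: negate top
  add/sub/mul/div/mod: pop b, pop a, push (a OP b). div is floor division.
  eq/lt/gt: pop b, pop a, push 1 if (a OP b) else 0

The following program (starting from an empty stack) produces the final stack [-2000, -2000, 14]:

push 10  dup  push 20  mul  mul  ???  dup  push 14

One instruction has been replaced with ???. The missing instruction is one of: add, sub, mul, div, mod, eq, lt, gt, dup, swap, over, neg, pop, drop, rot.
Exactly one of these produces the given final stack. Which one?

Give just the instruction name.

Stack before ???: [2000]
Stack after ???:  [-2000]
The instruction that transforms [2000] -> [-2000] is: neg

Answer: neg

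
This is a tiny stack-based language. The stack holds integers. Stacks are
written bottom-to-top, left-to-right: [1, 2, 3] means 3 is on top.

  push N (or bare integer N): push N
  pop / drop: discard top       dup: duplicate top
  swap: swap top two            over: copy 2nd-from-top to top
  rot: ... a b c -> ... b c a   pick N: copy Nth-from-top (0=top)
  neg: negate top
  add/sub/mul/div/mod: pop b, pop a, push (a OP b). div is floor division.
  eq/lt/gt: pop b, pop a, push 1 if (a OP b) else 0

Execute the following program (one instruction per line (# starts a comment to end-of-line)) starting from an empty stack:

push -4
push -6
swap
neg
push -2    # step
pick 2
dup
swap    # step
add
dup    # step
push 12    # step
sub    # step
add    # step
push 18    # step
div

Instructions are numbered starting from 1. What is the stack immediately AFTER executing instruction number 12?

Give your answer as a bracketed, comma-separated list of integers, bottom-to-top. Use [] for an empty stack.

Step 1 ('push -4'): [-4]
Step 2 ('push -6'): [-4, -6]
Step 3 ('swap'): [-6, -4]
Step 4 ('neg'): [-6, 4]
Step 5 ('push -2'): [-6, 4, -2]
Step 6 ('pick 2'): [-6, 4, -2, -6]
Step 7 ('dup'): [-6, 4, -2, -6, -6]
Step 8 ('swap'): [-6, 4, -2, -6, -6]
Step 9 ('add'): [-6, 4, -2, -12]
Step 10 ('dup'): [-6, 4, -2, -12, -12]
Step 11 ('push 12'): [-6, 4, -2, -12, -12, 12]
Step 12 ('sub'): [-6, 4, -2, -12, -24]

Answer: [-6, 4, -2, -12, -24]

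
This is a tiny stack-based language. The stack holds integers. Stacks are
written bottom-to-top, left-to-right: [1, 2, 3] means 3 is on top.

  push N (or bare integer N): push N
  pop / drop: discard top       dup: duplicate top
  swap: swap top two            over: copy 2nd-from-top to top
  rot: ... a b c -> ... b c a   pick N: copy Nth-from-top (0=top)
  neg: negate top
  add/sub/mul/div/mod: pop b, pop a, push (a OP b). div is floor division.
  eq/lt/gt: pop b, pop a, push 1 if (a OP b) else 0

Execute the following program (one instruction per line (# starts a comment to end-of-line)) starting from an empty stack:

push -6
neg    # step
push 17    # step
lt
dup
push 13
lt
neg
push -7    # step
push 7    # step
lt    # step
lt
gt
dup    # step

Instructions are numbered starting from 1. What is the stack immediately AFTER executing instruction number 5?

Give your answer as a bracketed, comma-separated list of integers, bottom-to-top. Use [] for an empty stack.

Answer: [1, 1]

Derivation:
Step 1 ('push -6'): [-6]
Step 2 ('neg'): [6]
Step 3 ('push 17'): [6, 17]
Step 4 ('lt'): [1]
Step 5 ('dup'): [1, 1]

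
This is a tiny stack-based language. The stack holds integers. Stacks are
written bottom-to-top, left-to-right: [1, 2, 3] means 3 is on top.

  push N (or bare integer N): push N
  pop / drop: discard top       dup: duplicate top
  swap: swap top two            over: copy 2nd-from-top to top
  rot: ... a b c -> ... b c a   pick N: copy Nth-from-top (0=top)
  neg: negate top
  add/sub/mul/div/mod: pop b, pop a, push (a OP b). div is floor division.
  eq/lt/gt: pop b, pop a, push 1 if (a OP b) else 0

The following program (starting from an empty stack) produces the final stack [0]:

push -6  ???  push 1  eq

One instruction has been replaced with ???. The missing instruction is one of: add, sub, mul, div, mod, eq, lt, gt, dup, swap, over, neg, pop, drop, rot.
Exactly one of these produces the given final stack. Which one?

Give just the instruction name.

Stack before ???: [-6]
Stack after ???:  [6]
The instruction that transforms [-6] -> [6] is: neg

Answer: neg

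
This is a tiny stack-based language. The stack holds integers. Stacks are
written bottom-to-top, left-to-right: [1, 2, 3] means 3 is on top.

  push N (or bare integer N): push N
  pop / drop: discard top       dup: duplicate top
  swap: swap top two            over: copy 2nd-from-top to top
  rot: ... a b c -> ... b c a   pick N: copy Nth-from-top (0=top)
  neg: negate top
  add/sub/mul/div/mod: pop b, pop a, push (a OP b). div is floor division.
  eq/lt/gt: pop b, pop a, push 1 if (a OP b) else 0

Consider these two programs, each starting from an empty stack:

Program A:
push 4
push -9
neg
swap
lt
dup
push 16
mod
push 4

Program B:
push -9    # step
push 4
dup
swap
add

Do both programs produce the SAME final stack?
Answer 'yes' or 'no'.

Answer: no

Derivation:
Program A trace:
  After 'push 4': [4]
  After 'push -9': [4, -9]
  After 'neg': [4, 9]
  After 'swap': [9, 4]
  After 'lt': [0]
  After 'dup': [0, 0]
  After 'push 16': [0, 0, 16]
  After 'mod': [0, 0]
  After 'push 4': [0, 0, 4]
Program A final stack: [0, 0, 4]

Program B trace:
  After 'push -9': [-9]
  After 'push 4': [-9, 4]
  After 'dup': [-9, 4, 4]
  After 'swap': [-9, 4, 4]
  After 'add': [-9, 8]
Program B final stack: [-9, 8]
Same: no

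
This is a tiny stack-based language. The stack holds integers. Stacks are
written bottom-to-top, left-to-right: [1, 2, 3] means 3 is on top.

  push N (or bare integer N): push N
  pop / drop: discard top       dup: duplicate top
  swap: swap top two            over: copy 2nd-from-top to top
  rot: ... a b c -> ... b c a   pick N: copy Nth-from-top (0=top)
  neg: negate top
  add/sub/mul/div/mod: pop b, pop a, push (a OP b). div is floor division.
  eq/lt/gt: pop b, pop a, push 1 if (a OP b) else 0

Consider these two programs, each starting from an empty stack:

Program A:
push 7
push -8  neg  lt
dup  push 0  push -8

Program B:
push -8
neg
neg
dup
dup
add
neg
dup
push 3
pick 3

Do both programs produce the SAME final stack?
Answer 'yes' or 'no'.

Answer: no

Derivation:
Program A trace:
  After 'push 7': [7]
  After 'push -8': [7, -8]
  After 'neg': [7, 8]
  After 'lt': [1]
  After 'dup': [1, 1]
  After 'push 0': [1, 1, 0]
  After 'push -8': [1, 1, 0, -8]
Program A final stack: [1, 1, 0, -8]

Program B trace:
  After 'push -8': [-8]
  After 'neg': [8]
  After 'neg': [-8]
  After 'dup': [-8, -8]
  After 'dup': [-8, -8, -8]
  After 'add': [-8, -16]
  After 'neg': [-8, 16]
  After 'dup': [-8, 16, 16]
  After 'push 3': [-8, 16, 16, 3]
  After 'pick 3': [-8, 16, 16, 3, -8]
Program B final stack: [-8, 16, 16, 3, -8]
Same: no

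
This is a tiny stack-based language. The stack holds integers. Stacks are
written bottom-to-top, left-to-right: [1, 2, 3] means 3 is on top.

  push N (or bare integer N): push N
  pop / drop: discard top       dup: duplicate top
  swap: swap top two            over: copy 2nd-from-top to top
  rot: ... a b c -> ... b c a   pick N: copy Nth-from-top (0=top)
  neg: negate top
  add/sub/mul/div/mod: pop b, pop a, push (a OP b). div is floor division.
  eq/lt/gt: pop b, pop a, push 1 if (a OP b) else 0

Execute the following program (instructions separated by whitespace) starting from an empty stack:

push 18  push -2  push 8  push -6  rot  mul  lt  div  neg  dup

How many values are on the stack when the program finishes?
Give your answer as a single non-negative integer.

After 'push 18': stack = [18] (depth 1)
After 'push -2': stack = [18, -2] (depth 2)
After 'push 8': stack = [18, -2, 8] (depth 3)
After 'push -6': stack = [18, -2, 8, -6] (depth 4)
After 'rot': stack = [18, 8, -6, -2] (depth 4)
After 'mul': stack = [18, 8, 12] (depth 3)
After 'lt': stack = [18, 1] (depth 2)
After 'div': stack = [18] (depth 1)
After 'neg': stack = [-18] (depth 1)
After 'dup': stack = [-18, -18] (depth 2)

Answer: 2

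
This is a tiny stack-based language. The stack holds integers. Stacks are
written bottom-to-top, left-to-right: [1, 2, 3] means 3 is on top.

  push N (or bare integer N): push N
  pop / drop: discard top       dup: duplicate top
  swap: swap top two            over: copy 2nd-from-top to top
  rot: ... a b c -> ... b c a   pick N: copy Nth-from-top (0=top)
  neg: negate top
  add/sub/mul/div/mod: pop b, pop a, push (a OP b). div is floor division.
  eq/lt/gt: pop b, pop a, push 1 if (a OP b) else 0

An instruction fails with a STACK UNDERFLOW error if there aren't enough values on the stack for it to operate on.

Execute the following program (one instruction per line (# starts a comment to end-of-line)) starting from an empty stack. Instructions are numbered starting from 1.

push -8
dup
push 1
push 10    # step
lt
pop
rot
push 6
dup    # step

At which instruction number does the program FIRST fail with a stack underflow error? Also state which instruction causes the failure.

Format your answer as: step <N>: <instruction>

Answer: step 7: rot

Derivation:
Step 1 ('push -8'): stack = [-8], depth = 1
Step 2 ('dup'): stack = [-8, -8], depth = 2
Step 3 ('push 1'): stack = [-8, -8, 1], depth = 3
Step 4 ('push 10'): stack = [-8, -8, 1, 10], depth = 4
Step 5 ('lt'): stack = [-8, -8, 1], depth = 3
Step 6 ('pop'): stack = [-8, -8], depth = 2
Step 7 ('rot'): needs 3 value(s) but depth is 2 — STACK UNDERFLOW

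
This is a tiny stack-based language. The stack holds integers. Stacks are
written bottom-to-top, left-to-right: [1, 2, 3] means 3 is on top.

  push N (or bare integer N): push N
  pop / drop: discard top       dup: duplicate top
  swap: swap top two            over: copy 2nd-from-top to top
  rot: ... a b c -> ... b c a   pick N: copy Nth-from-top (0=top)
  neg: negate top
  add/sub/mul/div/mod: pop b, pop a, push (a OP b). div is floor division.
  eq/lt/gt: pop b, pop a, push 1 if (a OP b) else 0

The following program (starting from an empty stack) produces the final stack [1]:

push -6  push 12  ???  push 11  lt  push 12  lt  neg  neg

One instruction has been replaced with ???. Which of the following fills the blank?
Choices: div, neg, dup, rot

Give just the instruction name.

Answer: div

Derivation:
Stack before ???: [-6, 12]
Stack after ???:  [-1]
Checking each choice:
  div: MATCH
  neg: produces [-6, 1]
  dup: produces [-6, 12, 1]
  rot: stack underflow (need 3, have 2)
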